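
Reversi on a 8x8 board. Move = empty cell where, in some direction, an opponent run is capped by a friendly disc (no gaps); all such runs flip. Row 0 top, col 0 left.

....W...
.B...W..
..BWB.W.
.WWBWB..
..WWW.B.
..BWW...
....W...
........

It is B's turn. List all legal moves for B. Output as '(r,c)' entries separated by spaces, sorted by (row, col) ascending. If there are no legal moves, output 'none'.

(0,3): no bracket -> illegal
(0,5): no bracket -> illegal
(0,6): flips 1 -> legal
(1,2): no bracket -> illegal
(1,3): flips 1 -> legal
(1,4): no bracket -> illegal
(1,6): no bracket -> illegal
(1,7): flips 1 -> legal
(2,0): no bracket -> illegal
(2,1): no bracket -> illegal
(2,5): flips 2 -> legal
(2,7): no bracket -> illegal
(3,0): flips 2 -> legal
(3,6): no bracket -> illegal
(3,7): no bracket -> illegal
(4,0): flips 1 -> legal
(4,1): no bracket -> illegal
(4,5): no bracket -> illegal
(5,1): flips 1 -> legal
(5,5): flips 3 -> legal
(6,2): flips 2 -> legal
(6,3): flips 2 -> legal
(6,5): no bracket -> illegal
(7,3): no bracket -> illegal
(7,4): flips 4 -> legal
(7,5): no bracket -> illegal

Answer: (0,6) (1,3) (1,7) (2,5) (3,0) (4,0) (5,1) (5,5) (6,2) (6,3) (7,4)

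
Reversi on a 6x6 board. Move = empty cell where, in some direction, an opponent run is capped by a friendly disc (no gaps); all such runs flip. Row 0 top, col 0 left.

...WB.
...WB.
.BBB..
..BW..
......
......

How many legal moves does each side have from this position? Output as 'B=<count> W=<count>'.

-- B to move --
(0,2): flips 1 -> legal
(1,2): flips 1 -> legal
(2,4): no bracket -> illegal
(3,4): flips 1 -> legal
(4,2): no bracket -> illegal
(4,3): flips 1 -> legal
(4,4): flips 1 -> legal
B mobility = 5
-- W to move --
(0,5): flips 1 -> legal
(1,0): no bracket -> illegal
(1,1): flips 1 -> legal
(1,2): no bracket -> illegal
(1,5): flips 1 -> legal
(2,0): no bracket -> illegal
(2,4): no bracket -> illegal
(2,5): flips 1 -> legal
(3,0): no bracket -> illegal
(3,1): flips 2 -> legal
(3,4): no bracket -> illegal
(4,1): no bracket -> illegal
(4,2): no bracket -> illegal
(4,3): no bracket -> illegal
W mobility = 5

Answer: B=5 W=5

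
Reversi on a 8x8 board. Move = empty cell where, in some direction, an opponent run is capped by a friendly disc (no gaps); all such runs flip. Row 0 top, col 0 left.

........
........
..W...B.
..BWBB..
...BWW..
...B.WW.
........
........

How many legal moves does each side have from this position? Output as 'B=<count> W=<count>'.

Answer: B=6 W=9

Derivation:
-- B to move --
(1,1): no bracket -> illegal
(1,2): flips 1 -> legal
(1,3): no bracket -> illegal
(2,1): no bracket -> illegal
(2,3): flips 1 -> legal
(2,4): no bracket -> illegal
(3,1): no bracket -> illegal
(3,6): no bracket -> illegal
(4,2): no bracket -> illegal
(4,6): flips 2 -> legal
(4,7): no bracket -> illegal
(5,4): flips 1 -> legal
(5,7): no bracket -> illegal
(6,4): no bracket -> illegal
(6,5): flips 2 -> legal
(6,6): no bracket -> illegal
(6,7): flips 2 -> legal
B mobility = 6
-- W to move --
(1,5): no bracket -> illegal
(1,6): no bracket -> illegal
(1,7): flips 2 -> legal
(2,1): no bracket -> illegal
(2,3): flips 1 -> legal
(2,4): flips 1 -> legal
(2,5): flips 1 -> legal
(2,7): no bracket -> illegal
(3,1): flips 1 -> legal
(3,6): flips 2 -> legal
(3,7): no bracket -> illegal
(4,1): no bracket -> illegal
(4,2): flips 2 -> legal
(4,6): no bracket -> illegal
(5,2): no bracket -> illegal
(5,4): no bracket -> illegal
(6,2): flips 1 -> legal
(6,3): flips 2 -> legal
(6,4): no bracket -> illegal
W mobility = 9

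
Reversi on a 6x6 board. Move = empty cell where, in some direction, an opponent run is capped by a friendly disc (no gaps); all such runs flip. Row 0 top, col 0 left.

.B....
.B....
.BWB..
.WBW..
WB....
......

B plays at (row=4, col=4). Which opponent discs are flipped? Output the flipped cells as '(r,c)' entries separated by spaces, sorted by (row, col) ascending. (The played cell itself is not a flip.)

Dir NW: opp run (3,3) (2,2) capped by B -> flip
Dir N: first cell '.' (not opp) -> no flip
Dir NE: first cell '.' (not opp) -> no flip
Dir W: first cell '.' (not opp) -> no flip
Dir E: first cell '.' (not opp) -> no flip
Dir SW: first cell '.' (not opp) -> no flip
Dir S: first cell '.' (not opp) -> no flip
Dir SE: first cell '.' (not opp) -> no flip

Answer: (2,2) (3,3)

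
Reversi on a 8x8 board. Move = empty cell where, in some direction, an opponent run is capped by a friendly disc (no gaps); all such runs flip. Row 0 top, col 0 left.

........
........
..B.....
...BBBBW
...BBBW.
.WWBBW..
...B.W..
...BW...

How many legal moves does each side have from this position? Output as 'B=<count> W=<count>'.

-- B to move --
(2,6): no bracket -> illegal
(2,7): no bracket -> illegal
(4,0): no bracket -> illegal
(4,1): flips 1 -> legal
(4,2): no bracket -> illegal
(4,7): flips 1 -> legal
(5,0): flips 2 -> legal
(5,6): flips 2 -> legal
(5,7): flips 1 -> legal
(6,0): no bracket -> illegal
(6,1): flips 1 -> legal
(6,2): no bracket -> illegal
(6,4): no bracket -> illegal
(6,6): flips 1 -> legal
(7,5): flips 3 -> legal
(7,6): flips 1 -> legal
B mobility = 9
-- W to move --
(1,1): flips 3 -> legal
(1,2): no bracket -> illegal
(1,3): no bracket -> illegal
(2,1): no bracket -> illegal
(2,3): no bracket -> illegal
(2,4): flips 1 -> legal
(2,5): flips 4 -> legal
(2,6): flips 1 -> legal
(2,7): no bracket -> illegal
(3,1): no bracket -> illegal
(3,2): flips 6 -> legal
(4,2): flips 3 -> legal
(4,7): no bracket -> illegal
(5,6): no bracket -> illegal
(6,2): no bracket -> illegal
(6,4): no bracket -> illegal
(7,2): flips 1 -> legal
W mobility = 7

Answer: B=9 W=7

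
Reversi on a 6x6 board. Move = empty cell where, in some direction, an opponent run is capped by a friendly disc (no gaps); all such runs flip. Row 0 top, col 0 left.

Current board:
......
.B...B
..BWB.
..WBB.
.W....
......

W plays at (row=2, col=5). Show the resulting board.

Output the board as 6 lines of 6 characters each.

Answer: ......
.B...B
..BWWW
..WBB.
.W....
......

Derivation:
Place W at (2,5); scan 8 dirs for brackets.
Dir NW: first cell '.' (not opp) -> no flip
Dir N: opp run (1,5), next='.' -> no flip
Dir NE: edge -> no flip
Dir W: opp run (2,4) capped by W -> flip
Dir E: edge -> no flip
Dir SW: opp run (3,4), next='.' -> no flip
Dir S: first cell '.' (not opp) -> no flip
Dir SE: edge -> no flip
All flips: (2,4)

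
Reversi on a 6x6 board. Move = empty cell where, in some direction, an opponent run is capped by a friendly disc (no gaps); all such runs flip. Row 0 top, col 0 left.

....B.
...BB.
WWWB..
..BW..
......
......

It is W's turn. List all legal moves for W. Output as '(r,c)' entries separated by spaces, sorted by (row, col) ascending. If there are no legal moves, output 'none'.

(0,2): no bracket -> illegal
(0,3): flips 2 -> legal
(0,5): no bracket -> illegal
(1,2): no bracket -> illegal
(1,5): no bracket -> illegal
(2,4): flips 1 -> legal
(2,5): no bracket -> illegal
(3,1): flips 1 -> legal
(3,4): no bracket -> illegal
(4,1): no bracket -> illegal
(4,2): flips 1 -> legal
(4,3): flips 1 -> legal

Answer: (0,3) (2,4) (3,1) (4,2) (4,3)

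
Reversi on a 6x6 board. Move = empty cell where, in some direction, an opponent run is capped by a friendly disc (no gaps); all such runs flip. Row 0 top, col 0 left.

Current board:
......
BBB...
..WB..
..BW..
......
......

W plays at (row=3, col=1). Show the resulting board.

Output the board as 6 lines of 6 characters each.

Answer: ......
BBB...
..WB..
.WWW..
......
......

Derivation:
Place W at (3,1); scan 8 dirs for brackets.
Dir NW: first cell '.' (not opp) -> no flip
Dir N: first cell '.' (not opp) -> no flip
Dir NE: first cell 'W' (not opp) -> no flip
Dir W: first cell '.' (not opp) -> no flip
Dir E: opp run (3,2) capped by W -> flip
Dir SW: first cell '.' (not opp) -> no flip
Dir S: first cell '.' (not opp) -> no flip
Dir SE: first cell '.' (not opp) -> no flip
All flips: (3,2)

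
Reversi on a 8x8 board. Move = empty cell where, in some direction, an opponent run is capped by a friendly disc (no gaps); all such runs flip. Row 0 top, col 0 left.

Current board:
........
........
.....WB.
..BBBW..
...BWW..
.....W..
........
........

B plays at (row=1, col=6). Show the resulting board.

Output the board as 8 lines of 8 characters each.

Place B at (1,6); scan 8 dirs for brackets.
Dir NW: first cell '.' (not opp) -> no flip
Dir N: first cell '.' (not opp) -> no flip
Dir NE: first cell '.' (not opp) -> no flip
Dir W: first cell '.' (not opp) -> no flip
Dir E: first cell '.' (not opp) -> no flip
Dir SW: opp run (2,5) capped by B -> flip
Dir S: first cell 'B' (not opp) -> no flip
Dir SE: first cell '.' (not opp) -> no flip
All flips: (2,5)

Answer: ........
......B.
.....BB.
..BBBW..
...BWW..
.....W..
........
........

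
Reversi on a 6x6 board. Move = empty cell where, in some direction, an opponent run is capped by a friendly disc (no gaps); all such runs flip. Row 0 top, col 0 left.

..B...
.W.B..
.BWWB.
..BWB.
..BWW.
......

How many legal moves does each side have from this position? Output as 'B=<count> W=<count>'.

-- B to move --
(0,0): no bracket -> illegal
(0,1): flips 1 -> legal
(1,0): no bracket -> illegal
(1,2): flips 2 -> legal
(1,4): flips 1 -> legal
(2,0): flips 1 -> legal
(3,1): flips 1 -> legal
(3,5): no bracket -> illegal
(4,5): flips 2 -> legal
(5,2): flips 1 -> legal
(5,3): flips 3 -> legal
(5,4): flips 2 -> legal
(5,5): no bracket -> illegal
B mobility = 9
-- W to move --
(0,1): no bracket -> illegal
(0,3): flips 1 -> legal
(0,4): flips 1 -> legal
(1,0): flips 2 -> legal
(1,2): no bracket -> illegal
(1,4): flips 2 -> legal
(1,5): flips 1 -> legal
(2,0): flips 1 -> legal
(2,5): flips 2 -> legal
(3,0): no bracket -> illegal
(3,1): flips 2 -> legal
(3,5): flips 1 -> legal
(4,1): flips 2 -> legal
(4,5): flips 1 -> legal
(5,1): flips 1 -> legal
(5,2): flips 2 -> legal
(5,3): no bracket -> illegal
W mobility = 13

Answer: B=9 W=13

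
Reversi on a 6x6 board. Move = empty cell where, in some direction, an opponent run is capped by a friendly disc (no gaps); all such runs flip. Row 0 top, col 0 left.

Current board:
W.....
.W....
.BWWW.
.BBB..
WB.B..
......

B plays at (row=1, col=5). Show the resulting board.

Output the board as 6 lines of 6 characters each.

Place B at (1,5); scan 8 dirs for brackets.
Dir NW: first cell '.' (not opp) -> no flip
Dir N: first cell '.' (not opp) -> no flip
Dir NE: edge -> no flip
Dir W: first cell '.' (not opp) -> no flip
Dir E: edge -> no flip
Dir SW: opp run (2,4) capped by B -> flip
Dir S: first cell '.' (not opp) -> no flip
Dir SE: edge -> no flip
All flips: (2,4)

Answer: W.....
.W...B
.BWWB.
.BBB..
WB.B..
......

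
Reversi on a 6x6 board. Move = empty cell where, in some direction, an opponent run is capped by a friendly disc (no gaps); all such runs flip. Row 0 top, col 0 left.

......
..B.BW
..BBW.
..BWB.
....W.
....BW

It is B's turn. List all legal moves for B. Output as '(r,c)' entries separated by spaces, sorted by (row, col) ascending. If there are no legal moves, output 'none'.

Answer: (2,5) (4,3)

Derivation:
(0,4): no bracket -> illegal
(0,5): no bracket -> illegal
(1,3): no bracket -> illegal
(2,5): flips 1 -> legal
(3,5): no bracket -> illegal
(4,2): no bracket -> illegal
(4,3): flips 1 -> legal
(4,5): no bracket -> illegal
(5,3): no bracket -> illegal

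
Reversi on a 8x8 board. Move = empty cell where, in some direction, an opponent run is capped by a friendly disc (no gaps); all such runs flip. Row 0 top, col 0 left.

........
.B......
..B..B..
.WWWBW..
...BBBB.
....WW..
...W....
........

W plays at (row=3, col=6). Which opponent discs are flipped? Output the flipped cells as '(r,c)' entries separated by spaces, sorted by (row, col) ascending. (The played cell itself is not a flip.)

Answer: (4,5)

Derivation:
Dir NW: opp run (2,5), next='.' -> no flip
Dir N: first cell '.' (not opp) -> no flip
Dir NE: first cell '.' (not opp) -> no flip
Dir W: first cell 'W' (not opp) -> no flip
Dir E: first cell '.' (not opp) -> no flip
Dir SW: opp run (4,5) capped by W -> flip
Dir S: opp run (4,6), next='.' -> no flip
Dir SE: first cell '.' (not opp) -> no flip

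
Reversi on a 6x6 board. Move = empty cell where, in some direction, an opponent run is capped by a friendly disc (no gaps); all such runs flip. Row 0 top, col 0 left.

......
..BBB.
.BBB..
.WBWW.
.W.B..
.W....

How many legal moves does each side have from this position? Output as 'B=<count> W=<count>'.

-- B to move --
(2,0): no bracket -> illegal
(2,4): no bracket -> illegal
(2,5): flips 1 -> legal
(3,0): flips 1 -> legal
(3,5): flips 2 -> legal
(4,0): flips 1 -> legal
(4,2): no bracket -> illegal
(4,4): flips 1 -> legal
(4,5): flips 1 -> legal
(5,0): flips 1 -> legal
(5,2): no bracket -> illegal
B mobility = 7
-- W to move --
(0,1): flips 2 -> legal
(0,2): no bracket -> illegal
(0,3): flips 2 -> legal
(0,4): flips 2 -> legal
(0,5): flips 3 -> legal
(1,0): no bracket -> illegal
(1,1): flips 2 -> legal
(1,5): no bracket -> illegal
(2,0): no bracket -> illegal
(2,4): no bracket -> illegal
(2,5): no bracket -> illegal
(3,0): no bracket -> illegal
(4,2): no bracket -> illegal
(4,4): no bracket -> illegal
(5,2): flips 1 -> legal
(5,3): flips 1 -> legal
(5,4): no bracket -> illegal
W mobility = 7

Answer: B=7 W=7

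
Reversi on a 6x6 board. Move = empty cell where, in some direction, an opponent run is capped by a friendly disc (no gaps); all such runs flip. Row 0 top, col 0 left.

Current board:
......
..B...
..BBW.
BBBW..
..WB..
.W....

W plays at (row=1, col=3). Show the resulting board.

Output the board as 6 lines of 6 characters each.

Answer: ......
..BW..
..BWW.
BBBW..
..WB..
.W....

Derivation:
Place W at (1,3); scan 8 dirs for brackets.
Dir NW: first cell '.' (not opp) -> no flip
Dir N: first cell '.' (not opp) -> no flip
Dir NE: first cell '.' (not opp) -> no flip
Dir W: opp run (1,2), next='.' -> no flip
Dir E: first cell '.' (not opp) -> no flip
Dir SW: opp run (2,2) (3,1), next='.' -> no flip
Dir S: opp run (2,3) capped by W -> flip
Dir SE: first cell 'W' (not opp) -> no flip
All flips: (2,3)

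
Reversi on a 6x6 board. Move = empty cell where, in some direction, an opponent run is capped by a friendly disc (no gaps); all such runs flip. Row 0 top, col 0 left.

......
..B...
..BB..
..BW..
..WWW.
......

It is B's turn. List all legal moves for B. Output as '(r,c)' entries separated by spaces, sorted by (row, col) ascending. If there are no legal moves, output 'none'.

Answer: (3,4) (5,2) (5,3) (5,4) (5,5)

Derivation:
(2,4): no bracket -> illegal
(3,1): no bracket -> illegal
(3,4): flips 1 -> legal
(3,5): no bracket -> illegal
(4,1): no bracket -> illegal
(4,5): no bracket -> illegal
(5,1): no bracket -> illegal
(5,2): flips 1 -> legal
(5,3): flips 2 -> legal
(5,4): flips 1 -> legal
(5,5): flips 2 -> legal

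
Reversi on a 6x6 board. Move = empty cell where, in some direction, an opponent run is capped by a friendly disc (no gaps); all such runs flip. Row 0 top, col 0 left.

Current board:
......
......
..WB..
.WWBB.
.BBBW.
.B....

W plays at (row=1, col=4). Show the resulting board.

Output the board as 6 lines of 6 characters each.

Answer: ......
....W.
..WW..
.WWBB.
.BBBW.
.B....

Derivation:
Place W at (1,4); scan 8 dirs for brackets.
Dir NW: first cell '.' (not opp) -> no flip
Dir N: first cell '.' (not opp) -> no flip
Dir NE: first cell '.' (not opp) -> no flip
Dir W: first cell '.' (not opp) -> no flip
Dir E: first cell '.' (not opp) -> no flip
Dir SW: opp run (2,3) capped by W -> flip
Dir S: first cell '.' (not opp) -> no flip
Dir SE: first cell '.' (not opp) -> no flip
All flips: (2,3)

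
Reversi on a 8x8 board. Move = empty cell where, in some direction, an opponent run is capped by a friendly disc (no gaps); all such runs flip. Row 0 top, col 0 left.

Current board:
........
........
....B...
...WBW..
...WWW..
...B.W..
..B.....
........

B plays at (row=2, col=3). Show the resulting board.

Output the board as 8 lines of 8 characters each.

Place B at (2,3); scan 8 dirs for brackets.
Dir NW: first cell '.' (not opp) -> no flip
Dir N: first cell '.' (not opp) -> no flip
Dir NE: first cell '.' (not opp) -> no flip
Dir W: first cell '.' (not opp) -> no flip
Dir E: first cell 'B' (not opp) -> no flip
Dir SW: first cell '.' (not opp) -> no flip
Dir S: opp run (3,3) (4,3) capped by B -> flip
Dir SE: first cell 'B' (not opp) -> no flip
All flips: (3,3) (4,3)

Answer: ........
........
...BB...
...BBW..
...BWW..
...B.W..
..B.....
........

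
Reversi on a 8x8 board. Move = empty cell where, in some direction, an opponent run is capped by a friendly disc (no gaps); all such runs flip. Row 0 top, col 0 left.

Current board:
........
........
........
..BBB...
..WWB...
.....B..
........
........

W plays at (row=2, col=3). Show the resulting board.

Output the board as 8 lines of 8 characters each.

Place W at (2,3); scan 8 dirs for brackets.
Dir NW: first cell '.' (not opp) -> no flip
Dir N: first cell '.' (not opp) -> no flip
Dir NE: first cell '.' (not opp) -> no flip
Dir W: first cell '.' (not opp) -> no flip
Dir E: first cell '.' (not opp) -> no flip
Dir SW: opp run (3,2), next='.' -> no flip
Dir S: opp run (3,3) capped by W -> flip
Dir SE: opp run (3,4), next='.' -> no flip
All flips: (3,3)

Answer: ........
........
...W....
..BWB...
..WWB...
.....B..
........
........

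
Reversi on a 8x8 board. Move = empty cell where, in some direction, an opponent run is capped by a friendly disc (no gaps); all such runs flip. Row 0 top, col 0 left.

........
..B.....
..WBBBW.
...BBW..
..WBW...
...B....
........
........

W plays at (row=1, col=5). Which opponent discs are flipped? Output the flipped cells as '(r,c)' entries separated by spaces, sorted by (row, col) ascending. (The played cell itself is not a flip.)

Answer: (2,4) (2,5) (3,3)

Derivation:
Dir NW: first cell '.' (not opp) -> no flip
Dir N: first cell '.' (not opp) -> no flip
Dir NE: first cell '.' (not opp) -> no flip
Dir W: first cell '.' (not opp) -> no flip
Dir E: first cell '.' (not opp) -> no flip
Dir SW: opp run (2,4) (3,3) capped by W -> flip
Dir S: opp run (2,5) capped by W -> flip
Dir SE: first cell 'W' (not opp) -> no flip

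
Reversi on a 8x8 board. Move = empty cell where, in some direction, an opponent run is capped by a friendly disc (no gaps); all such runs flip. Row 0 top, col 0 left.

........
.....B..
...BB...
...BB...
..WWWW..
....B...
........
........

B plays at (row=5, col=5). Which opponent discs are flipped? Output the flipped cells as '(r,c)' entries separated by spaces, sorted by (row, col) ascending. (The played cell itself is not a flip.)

Dir NW: opp run (4,4) capped by B -> flip
Dir N: opp run (4,5), next='.' -> no flip
Dir NE: first cell '.' (not opp) -> no flip
Dir W: first cell 'B' (not opp) -> no flip
Dir E: first cell '.' (not opp) -> no flip
Dir SW: first cell '.' (not opp) -> no flip
Dir S: first cell '.' (not opp) -> no flip
Dir SE: first cell '.' (not opp) -> no flip

Answer: (4,4)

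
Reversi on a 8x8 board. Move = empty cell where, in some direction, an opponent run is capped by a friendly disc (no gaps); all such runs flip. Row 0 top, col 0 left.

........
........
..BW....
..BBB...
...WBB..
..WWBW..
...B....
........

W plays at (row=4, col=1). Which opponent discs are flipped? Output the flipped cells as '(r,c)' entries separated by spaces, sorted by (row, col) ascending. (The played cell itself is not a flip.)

Answer: (3,2)

Derivation:
Dir NW: first cell '.' (not opp) -> no flip
Dir N: first cell '.' (not opp) -> no flip
Dir NE: opp run (3,2) capped by W -> flip
Dir W: first cell '.' (not opp) -> no flip
Dir E: first cell '.' (not opp) -> no flip
Dir SW: first cell '.' (not opp) -> no flip
Dir S: first cell '.' (not opp) -> no flip
Dir SE: first cell 'W' (not opp) -> no flip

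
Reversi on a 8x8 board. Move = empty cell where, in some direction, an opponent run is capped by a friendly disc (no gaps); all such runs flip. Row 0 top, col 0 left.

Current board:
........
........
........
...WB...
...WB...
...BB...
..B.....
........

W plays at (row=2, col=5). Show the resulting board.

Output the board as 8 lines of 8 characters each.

Place W at (2,5); scan 8 dirs for brackets.
Dir NW: first cell '.' (not opp) -> no flip
Dir N: first cell '.' (not opp) -> no flip
Dir NE: first cell '.' (not opp) -> no flip
Dir W: first cell '.' (not opp) -> no flip
Dir E: first cell '.' (not opp) -> no flip
Dir SW: opp run (3,4) capped by W -> flip
Dir S: first cell '.' (not opp) -> no flip
Dir SE: first cell '.' (not opp) -> no flip
All flips: (3,4)

Answer: ........
........
.....W..
...WW...
...WB...
...BB...
..B.....
........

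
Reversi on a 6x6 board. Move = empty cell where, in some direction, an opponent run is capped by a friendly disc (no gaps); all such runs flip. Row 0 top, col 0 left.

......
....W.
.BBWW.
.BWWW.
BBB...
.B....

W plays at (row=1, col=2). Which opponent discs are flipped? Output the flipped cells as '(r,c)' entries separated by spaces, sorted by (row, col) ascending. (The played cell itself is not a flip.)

Answer: (2,2)

Derivation:
Dir NW: first cell '.' (not opp) -> no flip
Dir N: first cell '.' (not opp) -> no flip
Dir NE: first cell '.' (not opp) -> no flip
Dir W: first cell '.' (not opp) -> no flip
Dir E: first cell '.' (not opp) -> no flip
Dir SW: opp run (2,1), next='.' -> no flip
Dir S: opp run (2,2) capped by W -> flip
Dir SE: first cell 'W' (not opp) -> no flip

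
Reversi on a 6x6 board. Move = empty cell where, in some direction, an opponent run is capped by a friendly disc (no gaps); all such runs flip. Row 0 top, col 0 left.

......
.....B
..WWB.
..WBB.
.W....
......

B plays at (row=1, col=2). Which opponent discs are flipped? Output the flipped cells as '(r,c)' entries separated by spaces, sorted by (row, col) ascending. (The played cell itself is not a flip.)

Dir NW: first cell '.' (not opp) -> no flip
Dir N: first cell '.' (not opp) -> no flip
Dir NE: first cell '.' (not opp) -> no flip
Dir W: first cell '.' (not opp) -> no flip
Dir E: first cell '.' (not opp) -> no flip
Dir SW: first cell '.' (not opp) -> no flip
Dir S: opp run (2,2) (3,2), next='.' -> no flip
Dir SE: opp run (2,3) capped by B -> flip

Answer: (2,3)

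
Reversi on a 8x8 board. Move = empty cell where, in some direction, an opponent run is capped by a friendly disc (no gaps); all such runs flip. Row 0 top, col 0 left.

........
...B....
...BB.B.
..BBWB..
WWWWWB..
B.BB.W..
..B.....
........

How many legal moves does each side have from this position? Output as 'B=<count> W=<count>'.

-- B to move --
(2,5): flips 2 -> legal
(3,0): flips 2 -> legal
(3,1): flips 1 -> legal
(4,6): no bracket -> illegal
(5,1): flips 1 -> legal
(5,4): flips 3 -> legal
(5,6): no bracket -> illegal
(6,4): no bracket -> illegal
(6,5): flips 1 -> legal
(6,6): flips 2 -> legal
B mobility = 7
-- W to move --
(0,2): no bracket -> illegal
(0,3): flips 3 -> legal
(0,4): no bracket -> illegal
(1,2): flips 1 -> legal
(1,4): flips 3 -> legal
(1,5): flips 2 -> legal
(1,6): no bracket -> illegal
(1,7): flips 2 -> legal
(2,1): flips 1 -> legal
(2,2): flips 2 -> legal
(2,5): flips 2 -> legal
(2,7): no bracket -> illegal
(3,1): flips 2 -> legal
(3,6): flips 1 -> legal
(3,7): no bracket -> illegal
(4,6): flips 1 -> legal
(5,1): no bracket -> illegal
(5,4): no bracket -> illegal
(5,6): flips 1 -> legal
(6,0): flips 1 -> legal
(6,1): flips 1 -> legal
(6,3): flips 2 -> legal
(6,4): flips 1 -> legal
(7,1): flips 2 -> legal
(7,2): flips 2 -> legal
(7,3): no bracket -> illegal
W mobility = 18

Answer: B=7 W=18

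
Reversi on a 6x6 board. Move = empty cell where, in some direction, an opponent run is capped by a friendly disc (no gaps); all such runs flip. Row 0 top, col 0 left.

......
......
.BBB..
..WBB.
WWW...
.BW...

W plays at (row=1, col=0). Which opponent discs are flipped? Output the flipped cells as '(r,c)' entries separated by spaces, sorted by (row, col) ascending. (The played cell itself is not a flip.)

Answer: (2,1)

Derivation:
Dir NW: edge -> no flip
Dir N: first cell '.' (not opp) -> no flip
Dir NE: first cell '.' (not opp) -> no flip
Dir W: edge -> no flip
Dir E: first cell '.' (not opp) -> no flip
Dir SW: edge -> no flip
Dir S: first cell '.' (not opp) -> no flip
Dir SE: opp run (2,1) capped by W -> flip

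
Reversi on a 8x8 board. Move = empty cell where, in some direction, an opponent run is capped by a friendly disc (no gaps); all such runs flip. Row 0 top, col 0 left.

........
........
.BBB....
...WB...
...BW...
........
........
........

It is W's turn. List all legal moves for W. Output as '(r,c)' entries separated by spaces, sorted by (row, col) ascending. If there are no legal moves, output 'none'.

Answer: (1,1) (1,3) (2,4) (3,5) (4,2) (5,3)

Derivation:
(1,0): no bracket -> illegal
(1,1): flips 1 -> legal
(1,2): no bracket -> illegal
(1,3): flips 1 -> legal
(1,4): no bracket -> illegal
(2,0): no bracket -> illegal
(2,4): flips 1 -> legal
(2,5): no bracket -> illegal
(3,0): no bracket -> illegal
(3,1): no bracket -> illegal
(3,2): no bracket -> illegal
(3,5): flips 1 -> legal
(4,2): flips 1 -> legal
(4,5): no bracket -> illegal
(5,2): no bracket -> illegal
(5,3): flips 1 -> legal
(5,4): no bracket -> illegal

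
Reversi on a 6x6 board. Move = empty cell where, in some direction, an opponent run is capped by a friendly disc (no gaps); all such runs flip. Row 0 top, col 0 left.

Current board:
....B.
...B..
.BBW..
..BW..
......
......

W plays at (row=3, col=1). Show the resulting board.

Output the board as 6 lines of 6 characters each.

Place W at (3,1); scan 8 dirs for brackets.
Dir NW: first cell '.' (not opp) -> no flip
Dir N: opp run (2,1), next='.' -> no flip
Dir NE: opp run (2,2) (1,3) (0,4), next=edge -> no flip
Dir W: first cell '.' (not opp) -> no flip
Dir E: opp run (3,2) capped by W -> flip
Dir SW: first cell '.' (not opp) -> no flip
Dir S: first cell '.' (not opp) -> no flip
Dir SE: first cell '.' (not opp) -> no flip
All flips: (3,2)

Answer: ....B.
...B..
.BBW..
.WWW..
......
......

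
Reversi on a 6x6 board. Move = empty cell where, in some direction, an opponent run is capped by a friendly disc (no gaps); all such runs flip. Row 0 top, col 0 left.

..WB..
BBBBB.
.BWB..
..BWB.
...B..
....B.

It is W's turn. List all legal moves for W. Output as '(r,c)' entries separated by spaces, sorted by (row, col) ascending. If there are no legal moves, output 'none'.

(0,0): flips 1 -> legal
(0,1): no bracket -> illegal
(0,4): flips 2 -> legal
(0,5): no bracket -> illegal
(1,5): no bracket -> illegal
(2,0): flips 2 -> legal
(2,4): flips 2 -> legal
(2,5): no bracket -> illegal
(3,0): no bracket -> illegal
(3,1): flips 1 -> legal
(3,5): flips 1 -> legal
(4,1): no bracket -> illegal
(4,2): flips 1 -> legal
(4,4): no bracket -> illegal
(4,5): no bracket -> illegal
(5,2): no bracket -> illegal
(5,3): flips 1 -> legal
(5,5): no bracket -> illegal

Answer: (0,0) (0,4) (2,0) (2,4) (3,1) (3,5) (4,2) (5,3)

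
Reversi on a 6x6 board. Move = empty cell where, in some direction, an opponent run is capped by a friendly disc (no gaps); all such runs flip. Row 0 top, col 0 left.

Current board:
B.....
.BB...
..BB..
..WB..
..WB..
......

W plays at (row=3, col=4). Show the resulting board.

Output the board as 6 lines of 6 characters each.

Answer: B.....
.BB...
..BB..
..WWW.
..WB..
......

Derivation:
Place W at (3,4); scan 8 dirs for brackets.
Dir NW: opp run (2,3) (1,2), next='.' -> no flip
Dir N: first cell '.' (not opp) -> no flip
Dir NE: first cell '.' (not opp) -> no flip
Dir W: opp run (3,3) capped by W -> flip
Dir E: first cell '.' (not opp) -> no flip
Dir SW: opp run (4,3), next='.' -> no flip
Dir S: first cell '.' (not opp) -> no flip
Dir SE: first cell '.' (not opp) -> no flip
All flips: (3,3)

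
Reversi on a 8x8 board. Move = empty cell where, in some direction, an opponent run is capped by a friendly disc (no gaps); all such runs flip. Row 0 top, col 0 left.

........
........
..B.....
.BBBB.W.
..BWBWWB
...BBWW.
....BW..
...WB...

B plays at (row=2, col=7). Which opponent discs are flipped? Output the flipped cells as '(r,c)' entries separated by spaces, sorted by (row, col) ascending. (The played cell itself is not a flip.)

Answer: (3,6) (4,5)

Derivation:
Dir NW: first cell '.' (not opp) -> no flip
Dir N: first cell '.' (not opp) -> no flip
Dir NE: edge -> no flip
Dir W: first cell '.' (not opp) -> no flip
Dir E: edge -> no flip
Dir SW: opp run (3,6) (4,5) capped by B -> flip
Dir S: first cell '.' (not opp) -> no flip
Dir SE: edge -> no flip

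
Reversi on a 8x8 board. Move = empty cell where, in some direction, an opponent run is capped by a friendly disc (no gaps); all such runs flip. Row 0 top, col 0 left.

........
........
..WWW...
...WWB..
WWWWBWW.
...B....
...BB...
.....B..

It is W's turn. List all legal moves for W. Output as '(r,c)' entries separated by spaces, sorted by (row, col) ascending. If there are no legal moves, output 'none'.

Answer: (2,5) (3,6) (5,4) (5,5) (7,3)

Derivation:
(2,5): flips 1 -> legal
(2,6): no bracket -> illegal
(3,6): flips 1 -> legal
(5,2): no bracket -> illegal
(5,4): flips 1 -> legal
(5,5): flips 1 -> legal
(6,2): no bracket -> illegal
(6,5): no bracket -> illegal
(6,6): no bracket -> illegal
(7,2): no bracket -> illegal
(7,3): flips 2 -> legal
(7,4): no bracket -> illegal
(7,6): no bracket -> illegal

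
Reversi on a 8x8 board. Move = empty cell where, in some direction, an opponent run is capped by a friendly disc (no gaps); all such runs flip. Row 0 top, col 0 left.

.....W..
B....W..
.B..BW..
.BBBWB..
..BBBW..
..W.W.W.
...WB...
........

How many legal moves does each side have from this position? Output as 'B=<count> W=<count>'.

-- B to move --
(0,4): no bracket -> illegal
(0,6): flips 1 -> legal
(1,4): no bracket -> illegal
(1,6): flips 2 -> legal
(2,3): no bracket -> illegal
(2,6): flips 1 -> legal
(3,6): no bracket -> illegal
(4,1): no bracket -> illegal
(4,6): flips 1 -> legal
(4,7): no bracket -> illegal
(5,1): no bracket -> illegal
(5,3): no bracket -> illegal
(5,5): flips 1 -> legal
(5,7): no bracket -> illegal
(6,1): flips 1 -> legal
(6,2): flips 2 -> legal
(6,5): flips 1 -> legal
(6,6): no bracket -> illegal
(6,7): no bracket -> illegal
(7,2): no bracket -> illegal
(7,3): no bracket -> illegal
(7,4): no bracket -> illegal
B mobility = 8
-- W to move --
(0,0): no bracket -> illegal
(0,1): no bracket -> illegal
(1,1): no bracket -> illegal
(1,2): no bracket -> illegal
(1,3): no bracket -> illegal
(1,4): flips 1 -> legal
(2,0): no bracket -> illegal
(2,2): flips 2 -> legal
(2,3): flips 1 -> legal
(2,6): no bracket -> illegal
(3,0): flips 3 -> legal
(3,6): flips 1 -> legal
(4,0): no bracket -> illegal
(4,1): flips 3 -> legal
(4,6): no bracket -> illegal
(5,1): flips 3 -> legal
(5,3): no bracket -> illegal
(5,5): no bracket -> illegal
(6,5): flips 1 -> legal
(7,3): no bracket -> illegal
(7,4): flips 1 -> legal
(7,5): no bracket -> illegal
W mobility = 9

Answer: B=8 W=9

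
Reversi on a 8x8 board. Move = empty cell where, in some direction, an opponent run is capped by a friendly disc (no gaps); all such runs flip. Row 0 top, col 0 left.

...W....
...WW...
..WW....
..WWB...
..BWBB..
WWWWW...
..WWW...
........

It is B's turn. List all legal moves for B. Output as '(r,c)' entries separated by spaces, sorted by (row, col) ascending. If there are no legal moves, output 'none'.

(0,2): no bracket -> illegal
(0,4): no bracket -> illegal
(0,5): no bracket -> illegal
(1,1): flips 2 -> legal
(1,2): flips 3 -> legal
(1,5): no bracket -> illegal
(2,1): no bracket -> illegal
(2,4): flips 1 -> legal
(2,5): no bracket -> illegal
(3,1): flips 2 -> legal
(4,0): no bracket -> illegal
(4,1): no bracket -> illegal
(5,5): no bracket -> illegal
(6,0): flips 1 -> legal
(6,1): flips 2 -> legal
(6,5): no bracket -> illegal
(7,1): flips 2 -> legal
(7,2): flips 4 -> legal
(7,3): no bracket -> illegal
(7,4): flips 2 -> legal
(7,5): flips 2 -> legal

Answer: (1,1) (1,2) (2,4) (3,1) (6,0) (6,1) (7,1) (7,2) (7,4) (7,5)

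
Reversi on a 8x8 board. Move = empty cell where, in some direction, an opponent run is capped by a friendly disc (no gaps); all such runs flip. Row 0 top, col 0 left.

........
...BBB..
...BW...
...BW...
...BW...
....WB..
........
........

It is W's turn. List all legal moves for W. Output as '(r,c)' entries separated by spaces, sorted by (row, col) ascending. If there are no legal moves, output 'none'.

(0,2): flips 1 -> legal
(0,3): no bracket -> illegal
(0,4): flips 1 -> legal
(0,5): no bracket -> illegal
(0,6): flips 1 -> legal
(1,2): flips 1 -> legal
(1,6): no bracket -> illegal
(2,2): flips 2 -> legal
(2,5): no bracket -> illegal
(2,6): no bracket -> illegal
(3,2): flips 2 -> legal
(4,2): flips 2 -> legal
(4,5): no bracket -> illegal
(4,6): no bracket -> illegal
(5,2): flips 1 -> legal
(5,3): no bracket -> illegal
(5,6): flips 1 -> legal
(6,4): no bracket -> illegal
(6,5): no bracket -> illegal
(6,6): flips 1 -> legal

Answer: (0,2) (0,4) (0,6) (1,2) (2,2) (3,2) (4,2) (5,2) (5,6) (6,6)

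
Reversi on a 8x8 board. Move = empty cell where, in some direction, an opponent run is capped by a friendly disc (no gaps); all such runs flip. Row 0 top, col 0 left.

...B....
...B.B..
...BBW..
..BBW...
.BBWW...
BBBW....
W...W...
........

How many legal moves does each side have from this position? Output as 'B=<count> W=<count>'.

-- B to move --
(1,4): no bracket -> illegal
(1,6): flips 3 -> legal
(2,6): flips 1 -> legal
(3,5): flips 2 -> legal
(3,6): no bracket -> illegal
(4,5): flips 3 -> legal
(5,4): flips 4 -> legal
(5,5): flips 1 -> legal
(6,1): no bracket -> illegal
(6,2): no bracket -> illegal
(6,3): flips 2 -> legal
(6,5): no bracket -> illegal
(7,0): flips 1 -> legal
(7,1): no bracket -> illegal
(7,3): no bracket -> illegal
(7,4): no bracket -> illegal
(7,5): flips 2 -> legal
B mobility = 9
-- W to move --
(0,2): no bracket -> illegal
(0,4): no bracket -> illegal
(0,5): flips 1 -> legal
(0,6): flips 5 -> legal
(1,2): flips 1 -> legal
(1,4): flips 1 -> legal
(1,6): no bracket -> illegal
(2,1): flips 1 -> legal
(2,2): flips 3 -> legal
(2,6): no bracket -> illegal
(3,0): no bracket -> illegal
(3,1): flips 3 -> legal
(3,5): no bracket -> illegal
(4,0): flips 3 -> legal
(6,1): flips 1 -> legal
(6,2): no bracket -> illegal
(6,3): no bracket -> illegal
W mobility = 9

Answer: B=9 W=9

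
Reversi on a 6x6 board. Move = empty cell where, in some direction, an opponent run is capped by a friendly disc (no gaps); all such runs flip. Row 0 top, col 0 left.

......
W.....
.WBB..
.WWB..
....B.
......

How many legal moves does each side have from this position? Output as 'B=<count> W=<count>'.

-- B to move --
(0,0): no bracket -> illegal
(0,1): no bracket -> illegal
(1,1): no bracket -> illegal
(1,2): no bracket -> illegal
(2,0): flips 1 -> legal
(3,0): flips 2 -> legal
(4,0): flips 1 -> legal
(4,1): flips 1 -> legal
(4,2): flips 1 -> legal
(4,3): no bracket -> illegal
B mobility = 5
-- W to move --
(1,1): no bracket -> illegal
(1,2): flips 1 -> legal
(1,3): flips 1 -> legal
(1,4): flips 1 -> legal
(2,4): flips 2 -> legal
(3,4): flips 1 -> legal
(3,5): no bracket -> illegal
(4,2): no bracket -> illegal
(4,3): no bracket -> illegal
(4,5): no bracket -> illegal
(5,3): no bracket -> illegal
(5,4): no bracket -> illegal
(5,5): no bracket -> illegal
W mobility = 5

Answer: B=5 W=5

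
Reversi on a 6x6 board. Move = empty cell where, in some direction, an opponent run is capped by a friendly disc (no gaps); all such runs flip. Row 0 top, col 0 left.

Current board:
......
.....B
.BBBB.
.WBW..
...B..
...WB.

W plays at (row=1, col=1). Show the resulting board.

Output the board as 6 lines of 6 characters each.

Place W at (1,1); scan 8 dirs for brackets.
Dir NW: first cell '.' (not opp) -> no flip
Dir N: first cell '.' (not opp) -> no flip
Dir NE: first cell '.' (not opp) -> no flip
Dir W: first cell '.' (not opp) -> no flip
Dir E: first cell '.' (not opp) -> no flip
Dir SW: first cell '.' (not opp) -> no flip
Dir S: opp run (2,1) capped by W -> flip
Dir SE: opp run (2,2) capped by W -> flip
All flips: (2,1) (2,2)

Answer: ......
.W...B
.WWBB.
.WBW..
...B..
...WB.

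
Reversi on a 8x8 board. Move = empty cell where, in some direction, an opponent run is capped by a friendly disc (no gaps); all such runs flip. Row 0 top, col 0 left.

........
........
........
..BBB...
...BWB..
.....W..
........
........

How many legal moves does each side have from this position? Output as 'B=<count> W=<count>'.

-- B to move --
(3,5): no bracket -> illegal
(4,6): no bracket -> illegal
(5,3): no bracket -> illegal
(5,4): flips 1 -> legal
(5,6): no bracket -> illegal
(6,4): no bracket -> illegal
(6,5): flips 1 -> legal
(6,6): flips 2 -> legal
B mobility = 3
-- W to move --
(2,1): no bracket -> illegal
(2,2): flips 1 -> legal
(2,3): no bracket -> illegal
(2,4): flips 1 -> legal
(2,5): no bracket -> illegal
(3,1): no bracket -> illegal
(3,5): flips 1 -> legal
(3,6): no bracket -> illegal
(4,1): no bracket -> illegal
(4,2): flips 1 -> legal
(4,6): flips 1 -> legal
(5,2): no bracket -> illegal
(5,3): no bracket -> illegal
(5,4): no bracket -> illegal
(5,6): no bracket -> illegal
W mobility = 5

Answer: B=3 W=5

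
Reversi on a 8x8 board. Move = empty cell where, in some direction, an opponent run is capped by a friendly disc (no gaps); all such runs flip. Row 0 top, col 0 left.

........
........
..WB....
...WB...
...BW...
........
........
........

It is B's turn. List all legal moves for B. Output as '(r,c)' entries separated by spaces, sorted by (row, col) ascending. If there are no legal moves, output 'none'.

Answer: (2,1) (3,2) (4,5) (5,4)

Derivation:
(1,1): no bracket -> illegal
(1,2): no bracket -> illegal
(1,3): no bracket -> illegal
(2,1): flips 1 -> legal
(2,4): no bracket -> illegal
(3,1): no bracket -> illegal
(3,2): flips 1 -> legal
(3,5): no bracket -> illegal
(4,2): no bracket -> illegal
(4,5): flips 1 -> legal
(5,3): no bracket -> illegal
(5,4): flips 1 -> legal
(5,5): no bracket -> illegal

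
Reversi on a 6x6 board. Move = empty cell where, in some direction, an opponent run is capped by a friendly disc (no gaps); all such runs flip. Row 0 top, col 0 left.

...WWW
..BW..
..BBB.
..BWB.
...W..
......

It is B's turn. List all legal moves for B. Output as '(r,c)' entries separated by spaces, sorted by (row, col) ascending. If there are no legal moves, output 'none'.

(0,2): flips 1 -> legal
(1,4): flips 1 -> legal
(1,5): no bracket -> illegal
(4,2): flips 1 -> legal
(4,4): flips 1 -> legal
(5,2): flips 1 -> legal
(5,3): flips 2 -> legal
(5,4): flips 1 -> legal

Answer: (0,2) (1,4) (4,2) (4,4) (5,2) (5,3) (5,4)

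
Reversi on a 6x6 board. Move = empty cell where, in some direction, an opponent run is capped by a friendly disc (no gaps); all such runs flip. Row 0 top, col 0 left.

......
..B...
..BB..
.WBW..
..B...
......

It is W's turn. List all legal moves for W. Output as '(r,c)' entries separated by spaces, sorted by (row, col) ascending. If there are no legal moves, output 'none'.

Answer: (1,1) (1,3) (5,1) (5,3)

Derivation:
(0,1): no bracket -> illegal
(0,2): no bracket -> illegal
(0,3): no bracket -> illegal
(1,1): flips 1 -> legal
(1,3): flips 2 -> legal
(1,4): no bracket -> illegal
(2,1): no bracket -> illegal
(2,4): no bracket -> illegal
(3,4): no bracket -> illegal
(4,1): no bracket -> illegal
(4,3): no bracket -> illegal
(5,1): flips 1 -> legal
(5,2): no bracket -> illegal
(5,3): flips 1 -> legal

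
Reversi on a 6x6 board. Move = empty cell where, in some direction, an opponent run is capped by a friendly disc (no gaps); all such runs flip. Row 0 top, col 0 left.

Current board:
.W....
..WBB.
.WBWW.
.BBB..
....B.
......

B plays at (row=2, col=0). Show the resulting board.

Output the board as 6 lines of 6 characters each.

Place B at (2,0); scan 8 dirs for brackets.
Dir NW: edge -> no flip
Dir N: first cell '.' (not opp) -> no flip
Dir NE: first cell '.' (not opp) -> no flip
Dir W: edge -> no flip
Dir E: opp run (2,1) capped by B -> flip
Dir SW: edge -> no flip
Dir S: first cell '.' (not opp) -> no flip
Dir SE: first cell 'B' (not opp) -> no flip
All flips: (2,1)

Answer: .W....
..WBB.
BBBWW.
.BBB..
....B.
......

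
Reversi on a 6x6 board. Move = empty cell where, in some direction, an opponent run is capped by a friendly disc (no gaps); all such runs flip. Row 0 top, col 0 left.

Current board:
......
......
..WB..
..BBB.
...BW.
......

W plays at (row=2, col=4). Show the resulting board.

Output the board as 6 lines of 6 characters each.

Answer: ......
......
..WWW.
..BBW.
...BW.
......

Derivation:
Place W at (2,4); scan 8 dirs for brackets.
Dir NW: first cell '.' (not opp) -> no flip
Dir N: first cell '.' (not opp) -> no flip
Dir NE: first cell '.' (not opp) -> no flip
Dir W: opp run (2,3) capped by W -> flip
Dir E: first cell '.' (not opp) -> no flip
Dir SW: opp run (3,3), next='.' -> no flip
Dir S: opp run (3,4) capped by W -> flip
Dir SE: first cell '.' (not opp) -> no flip
All flips: (2,3) (3,4)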